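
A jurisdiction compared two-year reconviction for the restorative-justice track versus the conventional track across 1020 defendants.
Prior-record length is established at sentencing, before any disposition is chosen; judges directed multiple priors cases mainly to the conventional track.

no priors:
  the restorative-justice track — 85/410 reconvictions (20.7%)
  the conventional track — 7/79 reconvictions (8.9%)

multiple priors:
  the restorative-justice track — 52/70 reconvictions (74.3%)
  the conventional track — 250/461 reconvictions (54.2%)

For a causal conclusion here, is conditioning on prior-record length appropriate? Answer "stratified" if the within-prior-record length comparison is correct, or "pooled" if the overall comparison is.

The imbalance in prior-record length arose from how defendants were allocated, not from anything the disposition did; and prior-record length independently affects the outcome. The pooled gap is confounded — condition on prior-record length.
Within each level — no priors: 20.7% vs 8.9%; multiple priors: 74.3% vs 54.2% — the conventional track is lower every time.

stratified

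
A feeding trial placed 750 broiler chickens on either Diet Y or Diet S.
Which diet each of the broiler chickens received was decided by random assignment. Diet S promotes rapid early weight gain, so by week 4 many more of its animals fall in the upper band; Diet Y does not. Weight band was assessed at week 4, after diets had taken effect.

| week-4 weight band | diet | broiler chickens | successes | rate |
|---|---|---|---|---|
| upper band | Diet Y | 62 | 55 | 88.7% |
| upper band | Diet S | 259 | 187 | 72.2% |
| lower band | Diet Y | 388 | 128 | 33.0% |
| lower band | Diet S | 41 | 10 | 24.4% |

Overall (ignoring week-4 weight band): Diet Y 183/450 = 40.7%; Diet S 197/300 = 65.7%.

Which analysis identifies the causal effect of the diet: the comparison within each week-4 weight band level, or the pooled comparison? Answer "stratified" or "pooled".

The week-4 weight band-specific comparison favours Diet Y throughout, but the pooled figures favour Diet S. The question is whether to condition on week-4 weight band.
The distribution of week-4 weight band is itself part of what the diet does — it is an intermediate outcome. Holding it fixed would remove that part of the effect; the total effect is the pooled difference.
Pooled: Diet Y 40.7% vs Diet S 65.7%; Diet S is higher overall.

pooled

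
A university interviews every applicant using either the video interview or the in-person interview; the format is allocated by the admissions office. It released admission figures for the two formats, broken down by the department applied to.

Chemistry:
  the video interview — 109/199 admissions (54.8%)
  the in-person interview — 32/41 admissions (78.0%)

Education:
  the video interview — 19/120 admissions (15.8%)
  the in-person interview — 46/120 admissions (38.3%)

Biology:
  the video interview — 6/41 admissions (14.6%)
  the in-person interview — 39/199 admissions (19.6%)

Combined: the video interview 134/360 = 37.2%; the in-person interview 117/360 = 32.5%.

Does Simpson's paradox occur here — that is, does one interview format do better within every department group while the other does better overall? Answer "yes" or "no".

yes

Within each department level (Chemistry 54.8% vs 78.0%; Education 15.8% vs 38.3%; Biology 14.6% vs 19.6%), the in-person interview has the higher rate every time. Pooled: 37.2% vs 32.5% — the video interview has the higher rate overall. The two comparisons disagree.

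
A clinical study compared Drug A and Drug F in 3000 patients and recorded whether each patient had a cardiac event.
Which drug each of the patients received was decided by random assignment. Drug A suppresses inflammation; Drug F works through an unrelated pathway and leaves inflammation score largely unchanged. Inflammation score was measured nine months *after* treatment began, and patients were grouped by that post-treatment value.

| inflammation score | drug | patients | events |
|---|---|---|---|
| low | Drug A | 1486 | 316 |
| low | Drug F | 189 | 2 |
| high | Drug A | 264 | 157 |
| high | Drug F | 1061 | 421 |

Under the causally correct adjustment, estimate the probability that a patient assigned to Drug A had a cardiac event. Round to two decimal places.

Drug F is lower inside every inflammation score stratum but Drug A is lower in aggregate. Whether to stratify depends on how inflammation score relates to the drug.
Inflammation score is downstream of the drug. One should not condition on a consequence of treatment, so the overall rates are the right comparison.
So P(outcome | do(Drug A)) is just the pooled rate for Drug A: 473/1750 = 0.270.

0.27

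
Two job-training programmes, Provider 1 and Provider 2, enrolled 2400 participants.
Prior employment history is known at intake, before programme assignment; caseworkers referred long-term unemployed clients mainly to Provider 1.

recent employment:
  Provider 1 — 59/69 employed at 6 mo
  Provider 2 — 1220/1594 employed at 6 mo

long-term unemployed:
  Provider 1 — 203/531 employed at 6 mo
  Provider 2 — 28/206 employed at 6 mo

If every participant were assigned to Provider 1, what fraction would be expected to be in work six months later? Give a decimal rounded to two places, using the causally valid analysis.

0.71

The prior employment history-specific comparison favours Provider 1 throughout, but the pooled figures favour Provider 2. The question is whether to condition on prior employment history.
The imbalance in prior employment history arose from how participants were allocated, not from anything the programme did; and prior employment history independently affects the outcome. The pooled gap is confounded — condition on prior employment history.
Standardising Provider 1 to the population prior employment history mix: 0.693·59/69 + 0.307·203/531 = 0.710.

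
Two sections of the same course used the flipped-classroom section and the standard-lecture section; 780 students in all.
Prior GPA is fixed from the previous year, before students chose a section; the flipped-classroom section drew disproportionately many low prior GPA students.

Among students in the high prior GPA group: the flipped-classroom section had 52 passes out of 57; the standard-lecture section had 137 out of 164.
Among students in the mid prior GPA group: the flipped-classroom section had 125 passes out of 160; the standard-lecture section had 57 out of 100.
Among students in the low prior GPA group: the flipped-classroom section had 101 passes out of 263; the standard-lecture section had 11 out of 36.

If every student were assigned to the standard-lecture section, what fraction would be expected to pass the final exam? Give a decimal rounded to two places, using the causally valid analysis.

Since prior GPA band is a pre-existing factor (not a product of the teaching method) and it affects the outcome on its own, it is a confounder. The stratified rates, not the pooled rate, identify the causal effect.
Standardising the standard-lecture section to the population prior GPA band mix: 0.283·137/164 + 0.333·57/100 + 0.383·11/36 = 0.544.

0.54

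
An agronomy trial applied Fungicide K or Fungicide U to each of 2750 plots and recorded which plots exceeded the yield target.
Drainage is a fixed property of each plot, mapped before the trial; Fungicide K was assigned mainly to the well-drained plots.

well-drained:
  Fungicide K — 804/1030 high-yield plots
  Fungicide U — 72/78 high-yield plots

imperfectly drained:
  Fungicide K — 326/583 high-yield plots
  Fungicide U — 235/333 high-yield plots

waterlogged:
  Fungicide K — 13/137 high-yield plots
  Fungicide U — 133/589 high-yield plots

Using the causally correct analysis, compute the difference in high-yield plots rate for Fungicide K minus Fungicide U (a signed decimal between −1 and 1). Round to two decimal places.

Field drainage differs across fungicides for reasons unrelated to any effect of the fungicide itself, and it separately predicts the outcome — a classic confounder. We must compare within field drainage levels.
Adjusting over the population distribution of field drainage: 0.403·(0.781−0.923) + 0.333·(0.559−0.706) + 0.264·(0.095−0.226) = -0.141.

-0.14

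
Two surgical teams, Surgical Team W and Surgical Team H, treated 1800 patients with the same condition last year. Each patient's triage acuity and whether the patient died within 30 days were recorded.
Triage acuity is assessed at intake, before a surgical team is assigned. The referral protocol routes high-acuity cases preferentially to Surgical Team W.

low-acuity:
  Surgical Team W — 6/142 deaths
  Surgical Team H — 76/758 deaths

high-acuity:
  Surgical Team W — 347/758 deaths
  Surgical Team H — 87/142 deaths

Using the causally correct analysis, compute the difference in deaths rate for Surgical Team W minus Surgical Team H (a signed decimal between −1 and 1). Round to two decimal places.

The triage acuity-specific comparison favours Surgical Team W throughout, but the pooled figures favour Surgical Team H. The question is whether to condition on triage acuity.
Since triage acuity is a pre-existing factor (not a product of the surgical team) and it affects the outcome on its own, it is a confounder. The stratified rates, not the pooled rate, identify the causal effect.
Adjusting over the population distribution of triage acuity: 0.500·(0.042−0.100) + 0.500·(0.458−0.613) = -0.106.

-0.11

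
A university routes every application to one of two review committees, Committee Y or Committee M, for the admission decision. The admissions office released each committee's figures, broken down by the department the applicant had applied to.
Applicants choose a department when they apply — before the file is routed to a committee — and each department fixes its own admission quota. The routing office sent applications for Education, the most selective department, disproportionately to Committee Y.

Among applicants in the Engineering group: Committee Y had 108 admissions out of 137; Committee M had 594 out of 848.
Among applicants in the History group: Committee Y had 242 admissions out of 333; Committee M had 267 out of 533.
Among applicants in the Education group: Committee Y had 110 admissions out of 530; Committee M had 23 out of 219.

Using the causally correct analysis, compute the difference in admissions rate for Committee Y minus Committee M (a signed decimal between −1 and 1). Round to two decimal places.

The stratified and pooled comparisons disagree (Committee Y wins within each department; Committee M wins overall), so the answer turns on the causal role of department.
Department is set before the review committee has any effect — it is not caused by the review committee — and it independently drives the outcome. That makes it a confounder, so the causal comparison is within department levels.
Adjusting over the population distribution of department: 0.379·(0.788−0.700) + 0.333·(0.727−0.501) + 0.288·(0.208−0.105) = +0.138.

+0.14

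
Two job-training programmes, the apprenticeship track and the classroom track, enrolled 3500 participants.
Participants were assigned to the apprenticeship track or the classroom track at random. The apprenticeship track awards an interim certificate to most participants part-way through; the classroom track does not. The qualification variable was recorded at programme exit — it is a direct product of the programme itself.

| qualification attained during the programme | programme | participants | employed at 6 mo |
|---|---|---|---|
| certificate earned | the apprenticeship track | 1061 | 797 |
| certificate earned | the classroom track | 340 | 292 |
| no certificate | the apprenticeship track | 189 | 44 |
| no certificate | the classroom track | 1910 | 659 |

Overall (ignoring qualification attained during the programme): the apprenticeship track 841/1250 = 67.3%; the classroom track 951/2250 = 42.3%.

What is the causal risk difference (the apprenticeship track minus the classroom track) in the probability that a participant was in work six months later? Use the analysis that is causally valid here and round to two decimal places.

Qualification attained during the programme lies on the pathway programme → qualification attained during the programme → outcome, so adjusting for it blocks the indirect effect. For the total causal effect of programme, use the unadjusted pooled rates.
The causal difference is the pooled difference: 0.673 − 0.423 = +0.250.

+0.25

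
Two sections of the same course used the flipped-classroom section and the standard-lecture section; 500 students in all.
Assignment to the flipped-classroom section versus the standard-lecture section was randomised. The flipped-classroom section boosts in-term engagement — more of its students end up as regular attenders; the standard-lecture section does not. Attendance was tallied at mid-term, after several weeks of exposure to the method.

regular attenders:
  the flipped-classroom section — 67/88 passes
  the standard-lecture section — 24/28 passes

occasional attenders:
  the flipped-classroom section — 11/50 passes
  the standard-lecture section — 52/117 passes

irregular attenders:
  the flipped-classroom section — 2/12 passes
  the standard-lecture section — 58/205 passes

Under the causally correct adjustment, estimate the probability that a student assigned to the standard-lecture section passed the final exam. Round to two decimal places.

0.38

The stratified and pooled comparisons disagree (the standard-lecture section wins within each mid-term attendance; the flipped-classroom section wins overall), so the answer turns on the causal role of mid-term attendance.
Stratifying would compare teaching methods among students the teaching methods themselves sorted into mid-term attendance groups — a form of selection on an intermediate. The unconditioned pooled rates give the total causal effect.
So P(outcome | do(the standard-lecture section)) is just the pooled rate for the standard-lecture section: 134/350 = 0.383.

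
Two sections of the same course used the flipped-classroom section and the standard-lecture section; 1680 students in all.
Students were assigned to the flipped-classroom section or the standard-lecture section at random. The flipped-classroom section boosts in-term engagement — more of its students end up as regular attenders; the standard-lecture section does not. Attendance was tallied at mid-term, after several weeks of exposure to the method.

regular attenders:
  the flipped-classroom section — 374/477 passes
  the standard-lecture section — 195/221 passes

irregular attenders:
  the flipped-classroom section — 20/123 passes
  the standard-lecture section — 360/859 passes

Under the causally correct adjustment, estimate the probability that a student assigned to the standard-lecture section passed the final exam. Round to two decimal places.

Mid-term attendance is downstream of the teaching method. One should not condition on a consequence of treatment, so the overall rates are the right comparison.
So P(outcome | do(the standard-lecture section)) is just the pooled rate for the standard-lecture section: 555/1080 = 0.514.

0.51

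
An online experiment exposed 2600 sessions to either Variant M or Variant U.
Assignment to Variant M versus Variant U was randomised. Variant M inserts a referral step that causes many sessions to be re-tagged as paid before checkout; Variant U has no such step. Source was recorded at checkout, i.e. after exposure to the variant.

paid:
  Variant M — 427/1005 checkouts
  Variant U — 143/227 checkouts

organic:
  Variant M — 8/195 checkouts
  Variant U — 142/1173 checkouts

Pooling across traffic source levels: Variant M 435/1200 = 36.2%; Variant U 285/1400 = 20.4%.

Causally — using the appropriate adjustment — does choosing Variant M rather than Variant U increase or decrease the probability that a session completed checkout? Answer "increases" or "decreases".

increases

Because the variant influences traffic source, traffic source is a post-treatment mediator, not a confounder. Stratifying on it would bias the estimate; the causal effect is the crude pooled difference.
Pooled: Variant M 36.2% vs Variant U 20.4%; Variant M is higher overall.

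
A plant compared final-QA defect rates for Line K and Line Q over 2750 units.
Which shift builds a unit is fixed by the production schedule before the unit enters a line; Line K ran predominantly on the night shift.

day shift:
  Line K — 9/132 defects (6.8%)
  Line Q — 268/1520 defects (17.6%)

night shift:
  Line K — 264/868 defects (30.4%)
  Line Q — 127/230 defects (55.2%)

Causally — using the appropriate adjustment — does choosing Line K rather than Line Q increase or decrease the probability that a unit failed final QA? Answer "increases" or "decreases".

decreases

Shift is set before the line has any effect — it is not caused by the line — and it independently drives the outcome. That makes it a confounder, so the causal comparison is within shift levels.
Within each level — day shift: 6.8% vs 17.6%; night shift: 30.4% vs 55.2% — Line K is lower every time.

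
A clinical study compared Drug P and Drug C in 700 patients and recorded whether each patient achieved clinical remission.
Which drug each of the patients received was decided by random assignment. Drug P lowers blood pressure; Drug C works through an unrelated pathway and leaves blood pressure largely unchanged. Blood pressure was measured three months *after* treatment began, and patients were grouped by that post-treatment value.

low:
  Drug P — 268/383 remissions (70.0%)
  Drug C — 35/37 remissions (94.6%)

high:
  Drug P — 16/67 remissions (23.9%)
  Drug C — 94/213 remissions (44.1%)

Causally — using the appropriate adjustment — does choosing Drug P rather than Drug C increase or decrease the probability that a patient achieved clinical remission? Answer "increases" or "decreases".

increases

Blood pressure lies on the pathway drug → blood pressure → outcome, so adjusting for it blocks the indirect effect. For the total causal effect of drug, use the unadjusted pooled rates.
Pooled: Drug P 63.1% vs Drug C 51.6%; Drug P is higher overall.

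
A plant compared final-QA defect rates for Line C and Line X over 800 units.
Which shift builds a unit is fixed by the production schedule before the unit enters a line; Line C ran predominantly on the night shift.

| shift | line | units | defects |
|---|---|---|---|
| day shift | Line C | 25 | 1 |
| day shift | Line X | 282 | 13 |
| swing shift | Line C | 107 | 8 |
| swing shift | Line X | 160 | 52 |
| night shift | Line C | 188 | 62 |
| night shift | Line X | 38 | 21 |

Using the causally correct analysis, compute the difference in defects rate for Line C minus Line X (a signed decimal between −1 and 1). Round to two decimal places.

Line C is lower inside every shift stratum but Line X is lower in aggregate. Whether to stratify depends on how shift relates to the line.
Shift differs across lines for reasons unrelated to any effect of the line itself, and it separately predicts the outcome — a classic confounder. We must compare within shift levels.
Adjusting over the population distribution of shift: 0.384·(0.040−0.046) + 0.334·(0.075−0.325) + 0.282·(0.330−0.553) = -0.149.

-0.15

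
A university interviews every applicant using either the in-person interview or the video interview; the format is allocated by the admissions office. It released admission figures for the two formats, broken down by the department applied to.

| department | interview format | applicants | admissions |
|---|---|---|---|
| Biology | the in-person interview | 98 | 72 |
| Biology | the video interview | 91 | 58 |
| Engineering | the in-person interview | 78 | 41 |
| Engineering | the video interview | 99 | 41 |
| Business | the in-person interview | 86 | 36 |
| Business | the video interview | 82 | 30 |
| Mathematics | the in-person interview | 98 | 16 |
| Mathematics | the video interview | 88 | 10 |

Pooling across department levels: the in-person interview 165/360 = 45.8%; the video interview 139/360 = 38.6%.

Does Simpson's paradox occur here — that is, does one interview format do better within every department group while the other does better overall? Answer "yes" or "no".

Within each department level (Biology 73.5% vs 63.7%; Engineering 52.6% vs 41.4%; Business 41.9% vs 36.6%; Mathematics 16.3% vs 11.4%), the in-person interview has the higher rate every time. Pooled: 45.8% vs 38.6% — the in-person interview has the higher rate overall. They agree.

no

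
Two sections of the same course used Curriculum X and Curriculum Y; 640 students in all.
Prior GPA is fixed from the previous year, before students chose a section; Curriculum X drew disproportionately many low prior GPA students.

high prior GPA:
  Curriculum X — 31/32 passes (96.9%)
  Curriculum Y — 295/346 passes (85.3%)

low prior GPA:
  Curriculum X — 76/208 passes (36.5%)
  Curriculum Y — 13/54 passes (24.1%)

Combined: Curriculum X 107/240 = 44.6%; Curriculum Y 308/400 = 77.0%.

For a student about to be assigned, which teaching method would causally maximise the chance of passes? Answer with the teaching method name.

Within every prior GPA band level Curriculum X has the higher rate, yet pooled Curriculum Y does — Simpson's reversal.
Prior GPA band satisfies the back-door criterion: it is not a descendant of the teaching method, and it blocks the spurious path from teaching method to outcome. Adjusting for it (i.e., using the within-prior GPA band rates) gives the causal effect.
Within each level — high prior GPA: 96.9% vs 85.3%; low prior GPA: 36.5% vs 24.1% — Curriculum X is higher every time.

Curriculum X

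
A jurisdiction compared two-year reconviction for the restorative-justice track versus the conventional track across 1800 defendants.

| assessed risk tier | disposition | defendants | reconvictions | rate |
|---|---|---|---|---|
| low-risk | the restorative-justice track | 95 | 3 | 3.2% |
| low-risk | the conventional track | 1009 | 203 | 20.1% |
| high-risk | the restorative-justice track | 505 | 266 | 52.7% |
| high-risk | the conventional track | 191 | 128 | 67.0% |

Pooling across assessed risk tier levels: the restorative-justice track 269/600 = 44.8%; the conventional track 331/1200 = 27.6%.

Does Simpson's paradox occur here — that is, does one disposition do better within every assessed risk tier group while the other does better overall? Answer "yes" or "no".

yes

Within each assessed risk tier level (low-risk 3.2% vs 20.1%; high-risk 52.7% vs 67.0%), the restorative-justice track has the lower rate every time. Pooled: 44.8% vs 27.6% — the conventional track has the lower rate overall. The two comparisons disagree.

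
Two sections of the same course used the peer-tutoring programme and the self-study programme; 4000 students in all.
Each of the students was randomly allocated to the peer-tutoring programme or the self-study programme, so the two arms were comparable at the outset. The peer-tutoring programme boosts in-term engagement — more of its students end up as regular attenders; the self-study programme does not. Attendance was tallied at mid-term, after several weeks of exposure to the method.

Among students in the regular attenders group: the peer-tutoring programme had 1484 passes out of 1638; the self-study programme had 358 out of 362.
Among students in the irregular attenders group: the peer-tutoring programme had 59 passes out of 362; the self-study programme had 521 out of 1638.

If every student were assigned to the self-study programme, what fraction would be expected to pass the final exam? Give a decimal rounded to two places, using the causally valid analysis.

Within every mid-term attendance level the self-study programme has the higher rate, yet pooled the peer-tutoring programme does — Simpson's reversal.
Mid-term attendance here is a post-treatment variable shaped by the teaching method; conditioning on it would introduce bias rather than remove it. The overall comparison is the causal one.
So P(outcome | do(the self-study programme)) is just the pooled rate for the self-study programme: 879/2000 = 0.440.

0.44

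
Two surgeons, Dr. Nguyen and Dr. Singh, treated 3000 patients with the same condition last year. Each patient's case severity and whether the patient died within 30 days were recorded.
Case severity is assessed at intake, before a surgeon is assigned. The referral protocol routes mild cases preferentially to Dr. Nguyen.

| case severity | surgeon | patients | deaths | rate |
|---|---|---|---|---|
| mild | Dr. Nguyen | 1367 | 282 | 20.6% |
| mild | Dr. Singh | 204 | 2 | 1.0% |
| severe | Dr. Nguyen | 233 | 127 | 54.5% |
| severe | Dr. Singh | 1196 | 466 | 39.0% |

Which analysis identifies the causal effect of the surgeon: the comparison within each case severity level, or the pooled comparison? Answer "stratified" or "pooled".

stratified

Case severity differs across surgeons for reasons unrelated to any effect of the surgeon itself, and it separately predicts the outcome — a classic confounder. We must compare within case severity levels.
Within each level — mild: 20.6% vs 1.0%; severe: 54.5% vs 39.0% — Dr. Singh is lower every time.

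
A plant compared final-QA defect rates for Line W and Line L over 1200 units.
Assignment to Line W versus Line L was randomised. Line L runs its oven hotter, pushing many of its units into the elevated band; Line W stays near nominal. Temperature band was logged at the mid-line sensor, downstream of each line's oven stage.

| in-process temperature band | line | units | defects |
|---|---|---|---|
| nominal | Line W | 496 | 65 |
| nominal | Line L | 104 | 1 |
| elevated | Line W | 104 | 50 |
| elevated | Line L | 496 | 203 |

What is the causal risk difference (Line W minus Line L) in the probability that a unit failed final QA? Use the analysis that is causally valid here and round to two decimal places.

-0.15

The stratified and pooled comparisons disagree (Line L wins within each in-process temperature band; Line W wins overall), so the answer turns on the causal role of in-process temperature band.
The distribution of in-process temperature band is itself part of what the line does — it is an intermediate outcome. Holding it fixed would remove that part of the effect; the total effect is the pooled difference.
The causal difference is the pooled difference: 0.192 − 0.340 = -0.148.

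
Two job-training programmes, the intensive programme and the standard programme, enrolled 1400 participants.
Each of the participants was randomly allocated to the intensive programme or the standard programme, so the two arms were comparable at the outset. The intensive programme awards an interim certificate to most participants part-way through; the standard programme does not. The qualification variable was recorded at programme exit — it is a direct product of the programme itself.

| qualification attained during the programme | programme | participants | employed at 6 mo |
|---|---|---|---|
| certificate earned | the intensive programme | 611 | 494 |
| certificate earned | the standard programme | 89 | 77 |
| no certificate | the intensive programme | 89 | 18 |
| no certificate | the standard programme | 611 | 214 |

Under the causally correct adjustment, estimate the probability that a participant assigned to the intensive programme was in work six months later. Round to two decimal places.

Qualification attained during the programme is downstream of the programme. One should not condition on a consequence of treatment, so the overall rates are the right comparison.
So P(outcome | do(the intensive programme)) is just the pooled rate for the intensive programme: 512/700 = 0.731.

0.73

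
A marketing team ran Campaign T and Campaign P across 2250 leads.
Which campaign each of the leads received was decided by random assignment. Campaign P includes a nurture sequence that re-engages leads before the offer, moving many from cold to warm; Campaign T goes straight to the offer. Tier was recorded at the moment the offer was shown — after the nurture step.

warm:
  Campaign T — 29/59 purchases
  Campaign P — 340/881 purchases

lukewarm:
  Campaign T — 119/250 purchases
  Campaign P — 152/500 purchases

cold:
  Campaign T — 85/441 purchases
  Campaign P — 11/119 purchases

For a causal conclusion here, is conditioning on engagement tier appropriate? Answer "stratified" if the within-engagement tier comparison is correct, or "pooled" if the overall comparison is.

Engagement tier lies on the pathway campaign → engagement tier → outcome, so adjusting for it blocks the indirect effect. For the total causal effect of campaign, use the unadjusted pooled rates.
Pooled: Campaign T 31.1% vs Campaign P 33.5%; Campaign P is higher overall.

pooled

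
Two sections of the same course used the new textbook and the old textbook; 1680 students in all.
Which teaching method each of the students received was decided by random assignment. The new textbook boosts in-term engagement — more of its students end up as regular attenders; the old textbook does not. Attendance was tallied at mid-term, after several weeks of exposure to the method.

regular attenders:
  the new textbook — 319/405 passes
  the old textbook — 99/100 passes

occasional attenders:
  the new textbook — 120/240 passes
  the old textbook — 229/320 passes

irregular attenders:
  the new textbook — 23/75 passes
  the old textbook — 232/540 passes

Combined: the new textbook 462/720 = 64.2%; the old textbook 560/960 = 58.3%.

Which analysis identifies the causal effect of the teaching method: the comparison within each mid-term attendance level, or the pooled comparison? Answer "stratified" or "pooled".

pooled

Mid-term attendance here is a post-treatment variable shaped by the teaching method; conditioning on it would introduce bias rather than remove it. The overall comparison is the causal one.
Pooled: the new textbook 64.2% vs the old textbook 58.3%; the new textbook is higher overall.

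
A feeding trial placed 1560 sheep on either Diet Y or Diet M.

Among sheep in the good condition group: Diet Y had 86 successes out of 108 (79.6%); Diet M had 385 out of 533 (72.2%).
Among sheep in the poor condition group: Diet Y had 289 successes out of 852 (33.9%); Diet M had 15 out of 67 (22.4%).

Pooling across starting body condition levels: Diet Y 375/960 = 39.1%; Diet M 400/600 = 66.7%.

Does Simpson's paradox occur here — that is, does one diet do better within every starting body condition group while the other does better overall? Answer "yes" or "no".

Within each starting body condition level (good condition 79.6% vs 72.2%; poor condition 33.9% vs 22.4%), Diet Y has the higher rate every time. Pooled: 39.1% vs 66.7% — Diet M has the higher rate overall. The two comparisons disagree.

yes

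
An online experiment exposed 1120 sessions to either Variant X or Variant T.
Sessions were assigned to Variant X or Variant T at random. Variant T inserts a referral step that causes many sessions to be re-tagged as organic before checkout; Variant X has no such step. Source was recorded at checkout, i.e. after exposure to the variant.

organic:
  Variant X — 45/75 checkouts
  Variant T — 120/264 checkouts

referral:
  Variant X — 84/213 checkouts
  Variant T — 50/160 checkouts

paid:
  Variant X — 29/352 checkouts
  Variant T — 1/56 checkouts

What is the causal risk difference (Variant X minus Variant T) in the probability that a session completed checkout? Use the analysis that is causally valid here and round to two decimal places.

-0.11

Traffic source here is a post-treatment variable shaped by the variant; conditioning on it would introduce bias rather than remove it. The overall comparison is the causal one.
The causal difference is the pooled difference: 0.247 − 0.356 = -0.109.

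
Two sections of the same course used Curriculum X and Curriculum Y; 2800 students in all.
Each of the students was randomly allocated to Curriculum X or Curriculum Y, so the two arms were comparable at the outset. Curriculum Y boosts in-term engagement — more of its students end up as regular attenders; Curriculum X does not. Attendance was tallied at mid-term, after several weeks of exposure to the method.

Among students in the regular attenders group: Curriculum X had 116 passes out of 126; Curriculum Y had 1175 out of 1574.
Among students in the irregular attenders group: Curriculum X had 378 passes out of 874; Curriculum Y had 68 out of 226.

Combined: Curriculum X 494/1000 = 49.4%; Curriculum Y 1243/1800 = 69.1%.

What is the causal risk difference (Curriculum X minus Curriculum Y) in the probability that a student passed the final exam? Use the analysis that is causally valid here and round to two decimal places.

Because the teaching method influences mid-term attendance, mid-term attendance is a post-treatment mediator, not a confounder. Stratifying on it would bias the estimate; the causal effect is the crude pooled difference.
The causal difference is the pooled difference: 0.494 − 0.691 = -0.197.

-0.20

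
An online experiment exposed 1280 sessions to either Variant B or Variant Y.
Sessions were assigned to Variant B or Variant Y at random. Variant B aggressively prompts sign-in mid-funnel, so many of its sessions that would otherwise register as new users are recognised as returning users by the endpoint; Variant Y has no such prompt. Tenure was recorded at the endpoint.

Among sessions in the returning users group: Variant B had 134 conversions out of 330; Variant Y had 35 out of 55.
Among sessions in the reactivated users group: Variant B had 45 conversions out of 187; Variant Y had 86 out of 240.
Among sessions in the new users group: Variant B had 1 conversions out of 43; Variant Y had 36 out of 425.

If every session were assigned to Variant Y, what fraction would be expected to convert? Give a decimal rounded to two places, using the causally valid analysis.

The stratified and pooled comparisons disagree (Variant Y wins within each user tenure; Variant B wins overall), so the answer turns on the causal role of user tenure.
The distribution of user tenure is itself part of what the variant does — it is an intermediate outcome. Holding it fixed would remove that part of the effect; the total effect is the pooled difference.
So P(outcome | do(Variant Y)) is just the pooled rate for Variant Y: 157/720 = 0.218.

0.22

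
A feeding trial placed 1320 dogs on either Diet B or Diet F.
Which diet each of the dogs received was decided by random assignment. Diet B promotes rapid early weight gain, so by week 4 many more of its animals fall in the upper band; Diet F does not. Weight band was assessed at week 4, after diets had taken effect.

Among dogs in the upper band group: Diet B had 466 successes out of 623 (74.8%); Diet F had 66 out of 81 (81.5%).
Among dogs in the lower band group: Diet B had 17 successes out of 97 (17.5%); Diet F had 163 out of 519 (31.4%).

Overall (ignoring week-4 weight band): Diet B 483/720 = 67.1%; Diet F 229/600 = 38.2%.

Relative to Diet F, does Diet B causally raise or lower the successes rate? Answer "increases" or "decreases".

The week-4 weight band-specific comparison favours Diet F throughout, but the pooled figures favour Diet B. The question is whether to condition on week-4 weight band.
Because the diet influences week-4 weight band, week-4 weight band is a post-treatment mediator, not a confounder. Stratifying on it would bias the estimate; the causal effect is the crude pooled difference.
Pooled: Diet B 67.1% vs Diet F 38.2%; Diet B is higher overall.

increases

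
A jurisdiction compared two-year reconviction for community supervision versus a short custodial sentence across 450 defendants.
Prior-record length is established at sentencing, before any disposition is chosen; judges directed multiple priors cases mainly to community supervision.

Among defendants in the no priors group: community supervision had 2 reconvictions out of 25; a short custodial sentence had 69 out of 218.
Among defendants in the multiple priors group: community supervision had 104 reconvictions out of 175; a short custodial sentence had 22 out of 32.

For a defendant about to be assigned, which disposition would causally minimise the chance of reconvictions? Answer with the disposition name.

Within every prior-record length level community supervision has the lower rate, yet pooled a short custodial sentence does — Simpson's reversal.
The imbalance in prior-record length arose from how defendants were allocated, not from anything the disposition did; and prior-record length independently affects the outcome. The pooled gap is confounded — condition on prior-record length.
Within each level — no priors: 8.0% vs 31.7%; multiple priors: 59.4% vs 68.8% — community supervision is lower every time.

community supervision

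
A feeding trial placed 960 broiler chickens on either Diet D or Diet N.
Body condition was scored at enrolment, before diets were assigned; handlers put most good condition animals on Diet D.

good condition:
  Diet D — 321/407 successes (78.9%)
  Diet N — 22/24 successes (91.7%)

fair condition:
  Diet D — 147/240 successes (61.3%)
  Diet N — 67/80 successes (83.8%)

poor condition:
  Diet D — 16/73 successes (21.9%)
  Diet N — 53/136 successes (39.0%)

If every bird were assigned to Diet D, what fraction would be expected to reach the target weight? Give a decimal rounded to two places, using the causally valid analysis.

0.61

The stratified and pooled comparisons disagree (Diet N wins within each starting body condition; Diet D wins overall), so the answer turns on the causal role of starting body condition.
Here starting body condition is a common cause — it drives both which diet a case falls under and the outcome. The crude comparison mixes populations; the stratum-specific rates are the causally relevant ones.
Standardising Diet D to the population starting body condition mix: 0.449·321/407 + 0.333·147/240 + 0.218·16/73 = 0.606.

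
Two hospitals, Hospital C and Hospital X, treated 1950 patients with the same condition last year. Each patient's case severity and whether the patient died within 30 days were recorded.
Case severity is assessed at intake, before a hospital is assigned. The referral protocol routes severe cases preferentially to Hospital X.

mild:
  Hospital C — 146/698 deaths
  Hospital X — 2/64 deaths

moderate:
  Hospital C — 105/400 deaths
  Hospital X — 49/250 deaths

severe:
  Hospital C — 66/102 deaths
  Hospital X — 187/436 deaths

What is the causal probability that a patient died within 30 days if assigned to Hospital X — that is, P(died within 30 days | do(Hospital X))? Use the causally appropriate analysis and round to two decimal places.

0.20

The imbalance in case severity arose from how patients were allocated, not from anything the hospital did; and case severity independently affects the outcome. The pooled gap is confounded — condition on case severity.
Standardising Hospital X to the population case severity mix: 0.391·2/64 + 0.333·49/250 + 0.276·187/436 = 0.196.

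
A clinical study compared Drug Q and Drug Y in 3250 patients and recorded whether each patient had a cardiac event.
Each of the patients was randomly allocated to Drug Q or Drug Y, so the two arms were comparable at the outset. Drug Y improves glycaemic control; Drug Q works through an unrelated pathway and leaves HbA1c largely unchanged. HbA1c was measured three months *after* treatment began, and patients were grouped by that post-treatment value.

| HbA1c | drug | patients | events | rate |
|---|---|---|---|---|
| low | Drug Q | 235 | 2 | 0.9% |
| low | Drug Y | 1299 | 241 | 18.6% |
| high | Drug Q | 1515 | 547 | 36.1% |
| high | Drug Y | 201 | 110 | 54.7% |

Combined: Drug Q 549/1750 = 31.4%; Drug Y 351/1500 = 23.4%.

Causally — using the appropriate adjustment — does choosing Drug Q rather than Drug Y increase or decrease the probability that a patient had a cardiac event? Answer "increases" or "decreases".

The stratified and pooled comparisons disagree (Drug Q wins within each HbA1c; Drug Y wins overall), so the answer turns on the causal role of HbA1c.
Because the drug influences HbA1c, HbA1c is a post-treatment mediator, not a confounder. Stratifying on it would bias the estimate; the causal effect is the crude pooled difference.
Pooled: Drug Q 31.4% vs Drug Y 23.4%; Drug Y is lower overall.

increases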